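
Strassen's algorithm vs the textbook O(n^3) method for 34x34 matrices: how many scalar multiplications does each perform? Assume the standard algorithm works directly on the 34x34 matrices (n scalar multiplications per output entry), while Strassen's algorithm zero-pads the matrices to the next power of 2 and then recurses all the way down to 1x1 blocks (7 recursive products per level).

Matrix multiplication for 34x34 matrices:

Strassen's algorithm requires power-of-2 dimensions. Pad 34x34 to 64x64 (next power of 2).

Standard algorithm: 34^3 = 39304 multiplications
Strassen's algorithm: 7^(log2(64)) = 7^6 = 117649 multiplications
Difference: 39304 - 117649 = -78345 (Strassen uses MORE here due to padding overhead — for small or just-over-power-of-2 n, padding can outweigh the per-level savings)

Standard: 39304 multiplications (34^3). Strassen: 117649 multiplications (7^6, after padding to 64x64). Strassen reduces 8 recursive multiplications to 7 at each level.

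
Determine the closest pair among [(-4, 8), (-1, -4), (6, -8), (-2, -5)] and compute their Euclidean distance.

Computing all pairwise distances among 4 points:

d((-4, 8), (-1, -4)) = 12.3693
d((-4, 8), (6, -8)) = 18.868
d((-4, 8), (-2, -5)) = 13.1529
d((-1, -4), (6, -8)) = 8.0623
d((-1, -4), (-2, -5)) = 1.4142 <-- minimum
d((6, -8), (-2, -5)) = 8.544

Closest pair: (-1, -4) and (-2, -5) with distance 1.4142

The closest pair is (-1, -4) and (-2, -5) with Euclidean distance 1.4142. For 4 points, brute-force pairwise comparison is shown above. For large n, the divide-and-conquer algorithm (sort by x, recurse on halves, check the dividing strip) achieves O(n log n).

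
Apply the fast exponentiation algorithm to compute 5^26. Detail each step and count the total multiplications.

Computing 5^26 by squaring (build up from 5^1; each line after the first costs one multiplication):

5^1 = 5
5^2 = (5^1)^2 = 5^2 = 25
5^3 = 5 * 5^2 = 5 * 25 = 125
5^6 = (5^3)^2 = 125^2 = 15625
5^12 = (5^6)^2 = 15625^2 = 244140625
5^13 = 5 * 5^12 = 5 * 244140625 = 1220703125
5^26 = (5^13)^2 = 1220703125^2 = 1490116119384765625

Result: 1490116119384765625
Multiplications needed: 6 (6 lines after 5^1)

5^26 = 1490116119384765625. Using exponentiation by squaring, this requires 6 multiplications. The key idea: if the exponent is even, square the half-power; if odd, multiply by the base once.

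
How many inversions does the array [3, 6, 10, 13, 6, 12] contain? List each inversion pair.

Finding inversions in [3, 6, 10, 13, 6, 12]:

(2, 4): arr[2]=10 > arr[4]=6
(3, 4): arr[3]=13 > arr[4]=6
(3, 5): arr[3]=13 > arr[5]=12

Total inversions: 3

The array has 3 inversion(s): (2,4), (3,4), (3,5). Each pair (i,j) satisfies i < j and arr[i] > arr[j].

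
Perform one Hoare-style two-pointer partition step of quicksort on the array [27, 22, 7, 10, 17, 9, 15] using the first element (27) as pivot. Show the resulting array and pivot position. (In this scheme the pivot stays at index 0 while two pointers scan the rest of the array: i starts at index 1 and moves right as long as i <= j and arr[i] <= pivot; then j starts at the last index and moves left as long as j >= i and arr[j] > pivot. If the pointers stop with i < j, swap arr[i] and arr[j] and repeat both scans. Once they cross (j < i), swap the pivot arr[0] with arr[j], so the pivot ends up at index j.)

Hoare-style two-pointer partition with pivot = 27:

Initial array: [27, 22, 7, 10, 17, 9, 15]

Pointers start at i = 1, j = 6.
i ends at 7, j ends at 6: the pointers have crossed (j < i), so scanning stops.

Swap pivot arr[0] with arr[6] to place pivot at position 6: [15, 22, 7, 10, 17, 9, 27]
Pivot position: 6

After partitioning with pivot 27, the array becomes [15, 22, 7, 10, 17, 9, 27]. The pivot is placed at index 6. All elements to the left of the pivot are <= 27, and all elements to the right are > 27.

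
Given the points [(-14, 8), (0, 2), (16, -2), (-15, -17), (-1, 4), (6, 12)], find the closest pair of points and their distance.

Computing all pairwise distances among 6 points:

d((-14, 8), (0, 2)) = 15.2315
d((-14, 8), (16, -2)) = 31.6228
d((-14, 8), (-15, -17)) = 25.02
d((-14, 8), (-1, 4)) = 13.6015
d((-14, 8), (6, 12)) = 20.3961
d((0, 2), (16, -2)) = 16.4924
d((0, 2), (-15, -17)) = 24.2074
d((0, 2), (-1, 4)) = 2.2361 <-- minimum
d((0, 2), (6, 12)) = 11.6619
d((16, -2), (-15, -17)) = 34.4384
d((16, -2), (-1, 4)) = 18.0278
d((16, -2), (6, 12)) = 17.2047
d((-15, -17), (-1, 4)) = 25.2389
d((-15, -17), (6, 12)) = 35.805
d((-1, 4), (6, 12)) = 10.6301

Closest pair: (0, 2) and (-1, 4) with distance 2.2361

The closest pair is (0, 2) and (-1, 4) with Euclidean distance 2.2361. For 6 points, brute-force pairwise comparison is shown above. For large n, the divide-and-conquer algorithm (sort by x, recurse on halves, check the dividing strip) achieves O(n log n).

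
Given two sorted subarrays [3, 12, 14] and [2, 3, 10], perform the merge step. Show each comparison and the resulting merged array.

Merging process:

Compare 3 vs 2: take 2 from right. Merged: [2]
Compare 3 vs 3: take 3 from left. Merged: [2, 3]
Compare 12 vs 3: take 3 from right. Merged: [2, 3, 3]
Compare 12 vs 10: take 10 from right. Merged: [2, 3, 3, 10]
Append remaining from left: [12, 14]. Merged: [2, 3, 3, 10, 12, 14]

Final merged array: [2, 3, 3, 10, 12, 14]
Total comparisons: 4

The merged array is [2, 3, 3, 10, 12, 14], requiring 4 comparisons. The merge step runs in O(n) time where n is the total number of elements.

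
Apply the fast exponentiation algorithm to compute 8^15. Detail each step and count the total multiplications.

Computing 8^15 by squaring (build up from 8^1; each line after the first costs one multiplication):

8^1 = 8
8^2 = (8^1)^2 = 8^2 = 64
8^3 = 8 * 8^2 = 8 * 64 = 512
8^6 = (8^3)^2 = 512^2 = 262144
8^7 = 8 * 8^6 = 8 * 262144 = 2097152
8^14 = (8^7)^2 = 2097152^2 = 4398046511104
8^15 = 8 * 8^14 = 8 * 4398046511104 = 35184372088832

Result: 35184372088832
Multiplications needed: 6 (6 lines after 8^1)

8^15 = 35184372088832. Using exponentiation by squaring, this requires 6 multiplications. The key idea: if the exponent is even, square the half-power; if odd, multiply by the base once.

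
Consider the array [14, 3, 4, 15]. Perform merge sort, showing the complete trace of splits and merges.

Merge sort trace:

Split: [14, 3, 4, 15] -> [14, 3] and [4, 15]
  Split: [14, 3] -> [14] and [3]
  Merge: [14] + [3] -> [3, 14]
  Split: [4, 15] -> [4] and [15]
  Merge: [4] + [15] -> [4, 15]
Merge: [3, 14] + [4, 15] -> [3, 4, 14, 15]

Final sorted array: [3, 4, 14, 15]

The merge sort proceeds by recursively splitting the array and merging sorted halves.
After all merges, the sorted array is [3, 4, 14, 15].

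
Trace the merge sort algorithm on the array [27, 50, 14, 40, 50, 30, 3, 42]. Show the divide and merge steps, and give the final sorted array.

Merge sort trace:

Split: [27, 50, 14, 40, 50, 30, 3, 42] -> [27, 50, 14, 40] and [50, 30, 3, 42]
  Split: [27, 50, 14, 40] -> [27, 50] and [14, 40]
    Split: [27, 50] -> [27] and [50]
    Merge: [27] + [50] -> [27, 50]
    Split: [14, 40] -> [14] and [40]
    Merge: [14] + [40] -> [14, 40]
  Merge: [27, 50] + [14, 40] -> [14, 27, 40, 50]
  Split: [50, 30, 3, 42] -> [50, 30] and [3, 42]
    Split: [50, 30] -> [50] and [30]
    Merge: [50] + [30] -> [30, 50]
    Split: [3, 42] -> [3] and [42]
    Merge: [3] + [42] -> [3, 42]
  Merge: [30, 50] + [3, 42] -> [3, 30, 42, 50]
Merge: [14, 27, 40, 50] + [3, 30, 42, 50] -> [3, 14, 27, 30, 40, 42, 50, 50]

Final sorted array: [3, 14, 27, 30, 40, 42, 50, 50]

The merge sort proceeds by recursively splitting the array and merging sorted halves.
After all merges, the sorted array is [3, 14, 27, 30, 40, 42, 50, 50].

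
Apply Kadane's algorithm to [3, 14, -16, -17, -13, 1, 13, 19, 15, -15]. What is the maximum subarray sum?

Using Kadane's algorithm on [3, 14, -16, -17, -13, 1, 13, 19, 15, -15]:

Scanning through the array:
Position 1 (value 14): max_ending_here = 17, max_so_far = 17
Position 2 (value -16): max_ending_here = 1, max_so_far = 17
Position 3 (value -17): max_ending_here = -16, max_so_far = 17
Position 4 (value -13): max_ending_here = -13, max_so_far = 17
Position 5 (value 1): max_ending_here = 1, max_so_far = 17
Position 6 (value 13): max_ending_here = 14, max_so_far = 17
Position 7 (value 19): max_ending_here = 33, max_so_far = 33
Position 8 (value 15): max_ending_here = 48, max_so_far = 48
Position 9 (value -15): max_ending_here = 33, max_so_far = 48

Maximum subarray: [1, 13, 19, 15]
Maximum sum: 48

The maximum subarray is [1, 13, 19, 15] with sum 48. This subarray runs from index 5 to index 8.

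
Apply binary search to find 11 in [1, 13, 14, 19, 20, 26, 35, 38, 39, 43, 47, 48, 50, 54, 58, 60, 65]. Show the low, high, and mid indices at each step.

Binary search for 11 in [1, 13, 14, 19, 20, 26, 35, 38, 39, 43, 47, 48, 50, 54, 58, 60, 65]:

lo=0, hi=16, mid=8, arr[mid]=39 -> 39 > 11, search left half
lo=0, hi=7, mid=3, arr[mid]=19 -> 19 > 11, search left half
lo=0, hi=2, mid=1, arr[mid]=13 -> 13 > 11, search left half
lo=0, hi=0, mid=0, arr[mid]=1 -> 1 < 11, search right half
lo=1 > hi=0, target 11 not found

Binary search determines that 11 is not in the array after 4 comparisons. The search space was exhausted without finding the target.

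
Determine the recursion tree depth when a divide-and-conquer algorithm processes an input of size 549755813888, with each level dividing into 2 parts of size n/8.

For divide and conquer with division factor 8:

Problem sizes at each level:
Level 0: 549755813888
Level 1: 68719476736
Level 2: 8589934592
Level 3: 1073741824
Level 4: 134217728
Level 5: 16777216
Level 6: 2097152
Level 7: 262144
Level 8: 32768
Level 9: 4096
Level 10: 512
Level 11: 64
Level 12: 8
Level 13: 1

The root is level 0 and the size-1 base case is level 13 (the tree spans levels 0 through 13, i.e. 14 levels counting the root), so the depth is the number of divisions: log_8(549755813888) = 13

The recursion tree depth is log_8(549755813888) = 13. At each level, the problem size is divided by 8, so it takes 13 divisions to reduce to a base case of size 1. The algorithm makes 2 recursive calls at each level.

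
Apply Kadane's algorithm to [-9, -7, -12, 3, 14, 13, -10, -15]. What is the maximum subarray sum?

Using Kadane's algorithm on [-9, -7, -12, 3, 14, 13, -10, -15]:

Scanning through the array:
Position 1 (value -7): max_ending_here = -7, max_so_far = -7
Position 2 (value -12): max_ending_here = -12, max_so_far = -7
Position 3 (value 3): max_ending_here = 3, max_so_far = 3
Position 4 (value 14): max_ending_here = 17, max_so_far = 17
Position 5 (value 13): max_ending_here = 30, max_so_far = 30
Position 6 (value -10): max_ending_here = 20, max_so_far = 30
Position 7 (value -15): max_ending_here = 5, max_so_far = 30

Maximum subarray: [3, 14, 13]
Maximum sum: 30

The maximum subarray is [3, 14, 13] with sum 30. This subarray runs from index 3 to index 5.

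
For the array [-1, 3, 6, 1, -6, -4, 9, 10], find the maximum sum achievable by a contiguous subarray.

Using Kadane's algorithm on [-1, 3, 6, 1, -6, -4, 9, 10]:

Scanning through the array:
Position 1 (value 3): max_ending_here = 3, max_so_far = 3
Position 2 (value 6): max_ending_here = 9, max_so_far = 9
Position 3 (value 1): max_ending_here = 10, max_so_far = 10
Position 4 (value -6): max_ending_here = 4, max_so_far = 10
Position 5 (value -4): max_ending_here = 0, max_so_far = 10
Position 6 (value 9): max_ending_here = 9, max_so_far = 10
Position 7 (value 10): max_ending_here = 19, max_so_far = 19

Maximum subarray: [3, 6, 1, -6, -4, 9, 10]
Maximum sum: 19

The maximum subarray is [3, 6, 1, -6, -4, 9, 10] with sum 19. This subarray runs from index 1 to index 7.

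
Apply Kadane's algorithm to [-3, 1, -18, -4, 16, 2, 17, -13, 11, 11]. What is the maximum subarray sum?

Using Kadane's algorithm on [-3, 1, -18, -4, 16, 2, 17, -13, 11, 11]:

Scanning through the array:
Position 1 (value 1): max_ending_here = 1, max_so_far = 1
Position 2 (value -18): max_ending_here = -17, max_so_far = 1
Position 3 (value -4): max_ending_here = -4, max_so_far = 1
Position 4 (value 16): max_ending_here = 16, max_so_far = 16
Position 5 (value 2): max_ending_here = 18, max_so_far = 18
Position 6 (value 17): max_ending_here = 35, max_so_far = 35
Position 7 (value -13): max_ending_here = 22, max_so_far = 35
Position 8 (value 11): max_ending_here = 33, max_so_far = 35
Position 9 (value 11): max_ending_here = 44, max_so_far = 44

Maximum subarray: [16, 2, 17, -13, 11, 11]
Maximum sum: 44

The maximum subarray is [16, 2, 17, -13, 11, 11] with sum 44. This subarray runs from index 4 to index 9.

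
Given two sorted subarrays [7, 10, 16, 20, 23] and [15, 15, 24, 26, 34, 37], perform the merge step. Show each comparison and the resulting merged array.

Merging process:

Compare 7 vs 15: take 7 from left. Merged: [7]
Compare 10 vs 15: take 10 from left. Merged: [7, 10]
Compare 16 vs 15: take 15 from right. Merged: [7, 10, 15]
Compare 16 vs 15: take 15 from right. Merged: [7, 10, 15, 15]
Compare 16 vs 24: take 16 from left. Merged: [7, 10, 15, 15, 16]
Compare 20 vs 24: take 20 from left. Merged: [7, 10, 15, 15, 16, 20]
Compare 23 vs 24: take 23 from left. Merged: [7, 10, 15, 15, 16, 20, 23]
Append remaining from right: [24, 26, 34, 37]. Merged: [7, 10, 15, 15, 16, 20, 23, 24, 26, 34, 37]

Final merged array: [7, 10, 15, 15, 16, 20, 23, 24, 26, 34, 37]
Total comparisons: 7

The merged array is [7, 10, 15, 15, 16, 20, 23, 24, 26, 34, 37], requiring 7 comparisons. The merge step runs in O(n) time where n is the total number of elements.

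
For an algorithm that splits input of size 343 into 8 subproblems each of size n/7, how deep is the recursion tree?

For divide and conquer with division factor 7:

Problem sizes at each level:
Level 0: 343
Level 1: 49
Level 2: 7
Level 3: 1

The root is level 0 and the size-1 base case is level 3 (the tree spans levels 0 through 3, i.e. 4 levels counting the root), so the depth is the number of divisions: log_7(343) = 3

The recursion tree depth is log_7(343) = 3. At each level, the problem size is divided by 7, so it takes 3 divisions to reduce to a base case of size 1. The algorithm makes 8 recursive calls at each level.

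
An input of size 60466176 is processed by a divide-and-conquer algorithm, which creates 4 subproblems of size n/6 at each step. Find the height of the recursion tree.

For divide and conquer with division factor 6:

Problem sizes at each level:
Level 0: 60466176
Level 1: 10077696
Level 2: 1679616
Level 3: 279936
Level 4: 46656
Level 5: 7776
Level 6: 1296
Level 7: 216
Level 8: 36
Level 9: 6
Level 10: 1

The root is level 0 and the size-1 base case is level 10 (the tree spans levels 0 through 10, i.e. 11 levels counting the root), so the depth is the number of divisions: log_6(60466176) = 10

The recursion tree depth is log_6(60466176) = 10. At each level, the problem size is divided by 6, so it takes 10 divisions to reduce to a base case of size 1. The algorithm makes 4 recursive calls at each level.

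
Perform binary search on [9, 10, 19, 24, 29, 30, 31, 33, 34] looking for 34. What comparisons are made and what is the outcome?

Binary search for 34 in [9, 10, 19, 24, 29, 30, 31, 33, 34]:

lo=0, hi=8, mid=4, arr[mid]=29 -> 29 < 34, search right half
lo=5, hi=8, mid=6, arr[mid]=31 -> 31 < 34, search right half
lo=7, hi=8, mid=7, arr[mid]=33 -> 33 < 34, search right half
lo=8, hi=8, mid=8, arr[mid]=34 -> Found target at index 8!

Binary search finds 34 at index 8 after 4 comparisons. The search repeatedly halves the search space by comparing with the middle element.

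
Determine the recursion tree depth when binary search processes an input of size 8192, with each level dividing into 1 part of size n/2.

For divide and conquer with division factor 2:

Problem sizes at each level:
Level 0: 8192
Level 1: 4096
Level 2: 2048
Level 3: 1024
Level 4: 512
Level 5: 256
Level 6: 128
Level 7: 64
Level 8: 32
Level 9: 16
Level 10: 8
Level 11: 4
Level 12: 2
Level 13: 1

The root is level 0 and the size-1 base case is level 13 (the tree spans levels 0 through 13, i.e. 14 levels counting the root), so the depth is the number of divisions: log_2(8192) = 13

The recursion tree depth is log_2(8192) = 13. At each level, the problem size is divided by 2, so it takes 13 divisions to reduce to a base case of size 1. The algorithm makes 1 recursive call at each level.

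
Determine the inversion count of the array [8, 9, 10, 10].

Finding inversions in [8, 9, 10, 10]:


Total inversions: 0

The array has 0 inversions. It is already sorted.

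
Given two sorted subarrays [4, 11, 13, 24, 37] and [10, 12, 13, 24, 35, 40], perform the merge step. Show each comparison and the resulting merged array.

Merging process:

Compare 4 vs 10: take 4 from left. Merged: [4]
Compare 11 vs 10: take 10 from right. Merged: [4, 10]
Compare 11 vs 12: take 11 from left. Merged: [4, 10, 11]
Compare 13 vs 12: take 12 from right. Merged: [4, 10, 11, 12]
Compare 13 vs 13: take 13 from left. Merged: [4, 10, 11, 12, 13]
Compare 24 vs 13: take 13 from right. Merged: [4, 10, 11, 12, 13, 13]
Compare 24 vs 24: take 24 from left. Merged: [4, 10, 11, 12, 13, 13, 24]
Compare 37 vs 24: take 24 from right. Merged: [4, 10, 11, 12, 13, 13, 24, 24]
Compare 37 vs 35: take 35 from right. Merged: [4, 10, 11, 12, 13, 13, 24, 24, 35]
Compare 37 vs 40: take 37 from left. Merged: [4, 10, 11, 12, 13, 13, 24, 24, 35, 37]
Append remaining from right: [40]. Merged: [4, 10, 11, 12, 13, 13, 24, 24, 35, 37, 40]

Final merged array: [4, 10, 11, 12, 13, 13, 24, 24, 35, 37, 40]
Total comparisons: 10

The merged array is [4, 10, 11, 12, 13, 13, 24, 24, 35, 37, 40], requiring 10 comparisons. The merge step runs in O(n) time where n is the total number of elements.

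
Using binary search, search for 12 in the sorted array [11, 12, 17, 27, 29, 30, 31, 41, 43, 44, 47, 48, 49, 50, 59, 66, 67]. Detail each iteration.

Binary search for 12 in [11, 12, 17, 27, 29, 30, 31, 41, 43, 44, 47, 48, 49, 50, 59, 66, 67]:

lo=0, hi=16, mid=8, arr[mid]=43 -> 43 > 12, search left half
lo=0, hi=7, mid=3, arr[mid]=27 -> 27 > 12, search left half
lo=0, hi=2, mid=1, arr[mid]=12 -> Found target at index 1!

Binary search finds 12 at index 1 after 3 comparisons. The search repeatedly halves the search space by comparing with the middle element.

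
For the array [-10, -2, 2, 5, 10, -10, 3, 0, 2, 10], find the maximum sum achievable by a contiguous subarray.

Using Kadane's algorithm on [-10, -2, 2, 5, 10, -10, 3, 0, 2, 10]:

Scanning through the array:
Position 1 (value -2): max_ending_here = -2, max_so_far = -2
Position 2 (value 2): max_ending_here = 2, max_so_far = 2
Position 3 (value 5): max_ending_here = 7, max_so_far = 7
Position 4 (value 10): max_ending_here = 17, max_so_far = 17
Position 5 (value -10): max_ending_here = 7, max_so_far = 17
Position 6 (value 3): max_ending_here = 10, max_so_far = 17
Position 7 (value 0): max_ending_here = 10, max_so_far = 17
Position 8 (value 2): max_ending_here = 12, max_so_far = 17
Position 9 (value 10): max_ending_here = 22, max_so_far = 22

Maximum subarray: [2, 5, 10, -10, 3, 0, 2, 10]
Maximum sum: 22

The maximum subarray is [2, 5, 10, -10, 3, 0, 2, 10] with sum 22. This subarray runs from index 2 to index 9.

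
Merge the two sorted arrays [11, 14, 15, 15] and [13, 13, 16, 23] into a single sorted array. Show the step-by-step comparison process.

Merging process:

Compare 11 vs 13: take 11 from left. Merged: [11]
Compare 14 vs 13: take 13 from right. Merged: [11, 13]
Compare 14 vs 13: take 13 from right. Merged: [11, 13, 13]
Compare 14 vs 16: take 14 from left. Merged: [11, 13, 13, 14]
Compare 15 vs 16: take 15 from left. Merged: [11, 13, 13, 14, 15]
Compare 15 vs 16: take 15 from left. Merged: [11, 13, 13, 14, 15, 15]
Append remaining from right: [16, 23]. Merged: [11, 13, 13, 14, 15, 15, 16, 23]

Final merged array: [11, 13, 13, 14, 15, 15, 16, 23]
Total comparisons: 6

The merged array is [11, 13, 13, 14, 15, 15, 16, 23], requiring 6 comparisons. The merge step runs in O(n) time where n is the total number of elements.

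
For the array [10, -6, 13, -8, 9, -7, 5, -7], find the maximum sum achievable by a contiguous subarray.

Using Kadane's algorithm on [10, -6, 13, -8, 9, -7, 5, -7]:

Scanning through the array:
Position 1 (value -6): max_ending_here = 4, max_so_far = 10
Position 2 (value 13): max_ending_here = 17, max_so_far = 17
Position 3 (value -8): max_ending_here = 9, max_so_far = 17
Position 4 (value 9): max_ending_here = 18, max_so_far = 18
Position 5 (value -7): max_ending_here = 11, max_so_far = 18
Position 6 (value 5): max_ending_here = 16, max_so_far = 18
Position 7 (value -7): max_ending_here = 9, max_so_far = 18

Maximum subarray: [10, -6, 13, -8, 9]
Maximum sum: 18

The maximum subarray is [10, -6, 13, -8, 9] with sum 18. This subarray runs from index 0 to index 4.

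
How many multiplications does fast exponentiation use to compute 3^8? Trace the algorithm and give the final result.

Computing 3^8 by squaring (build up from 3^1; each line after the first costs one multiplication):

3^1 = 3
3^2 = (3^1)^2 = 3^2 = 9
3^4 = (3^2)^2 = 9^2 = 81
3^8 = (3^4)^2 = 81^2 = 6561

Result: 6561
Multiplications needed: 3 (3 lines after 3^1)

3^8 = 6561. Using exponentiation by squaring, this requires 3 multiplications. The key idea: if the exponent is even, square the half-power; if odd, multiply by the base once.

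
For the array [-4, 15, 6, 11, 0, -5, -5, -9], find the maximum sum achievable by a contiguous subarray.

Using Kadane's algorithm on [-4, 15, 6, 11, 0, -5, -5, -9]:

Scanning through the array:
Position 1 (value 15): max_ending_here = 15, max_so_far = 15
Position 2 (value 6): max_ending_here = 21, max_so_far = 21
Position 3 (value 11): max_ending_here = 32, max_so_far = 32
Position 4 (value 0): max_ending_here = 32, max_so_far = 32
Position 5 (value -5): max_ending_here = 27, max_so_far = 32
Position 6 (value -5): max_ending_here = 22, max_so_far = 32
Position 7 (value -9): max_ending_here = 13, max_so_far = 32

Maximum subarray: [15, 6, 11]
Maximum sum: 32

The maximum subarray is [15, 6, 11] with sum 32. This subarray runs from index 1 to index 3.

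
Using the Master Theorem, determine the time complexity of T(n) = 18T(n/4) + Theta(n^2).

Master Theorem for T(n) = 18T(n/4) + O(n^2):

a = 18, b = 4, c = 2
log_b(a) = log_4(18) = 2.0850

Case 1: c = 2 < log_4(18) = 2.0850
T(n) = O(n^(log_4 18))

For T(n) = 18T(n/4) + O(n^2): log_4(18) = 2.0850. This is Case 1 of the Master Theorem (c < log_b(a), work dominated by leaves), giving O(n^(log_4 18)).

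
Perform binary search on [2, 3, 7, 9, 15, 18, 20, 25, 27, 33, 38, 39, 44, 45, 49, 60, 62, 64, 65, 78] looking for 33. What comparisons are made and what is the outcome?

Binary search for 33 in [2, 3, 7, 9, 15, 18, 20, 25, 27, 33, 38, 39, 44, 45, 49, 60, 62, 64, 65, 78]:

lo=0, hi=19, mid=9, arr[mid]=33 -> Found target at index 9!

Binary search finds 33 at index 9 after 1 comparisons. The search repeatedly halves the search space by comparing with the middle element.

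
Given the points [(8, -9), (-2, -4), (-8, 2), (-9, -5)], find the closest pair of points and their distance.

Computing all pairwise distances among 4 points:

d((8, -9), (-2, -4)) = 11.1803
d((8, -9), (-8, 2)) = 19.4165
d((8, -9), (-9, -5)) = 17.4642
d((-2, -4), (-8, 2)) = 8.4853
d((-2, -4), (-9, -5)) = 7.0711 <-- minimum
d((-8, 2), (-9, -5)) = 7.0711 <-- minimum

Minimum distance: 7.0711 (tie among 2 pairs: (-2, -4) and (-9, -5); (-8, 2) and (-9, -5))

The minimum Euclidean distance is 7.0711. There is a tie: 2 pairs achieve this minimum — (-2, -4) and (-9, -5); (-8, 2) and (-9, -5). Any of these is a valid closest pair. For 4 points, brute-force pairwise comparison is shown above. For large n, the divide-and-conquer algorithm (sort by x, recurse on halves, check the dividing strip) achieves O(n log n).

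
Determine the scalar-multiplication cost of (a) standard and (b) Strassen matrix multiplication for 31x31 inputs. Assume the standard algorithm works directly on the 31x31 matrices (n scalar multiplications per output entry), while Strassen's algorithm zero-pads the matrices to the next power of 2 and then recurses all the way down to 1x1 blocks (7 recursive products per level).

Matrix multiplication for 31x31 matrices:

Strassen's algorithm requires power-of-2 dimensions. Pad 31x31 to 32x32 (next power of 2).

Standard algorithm: 31^3 = 29791 multiplications
Strassen's algorithm: 7^(log2(32)) = 7^5 = 16807 multiplications
Savings: 29791 - 16807 = 12984 multiplications

Standard: 29791 multiplications (31^3). Strassen: 16807 multiplications (7^5, after padding to 32x32). Strassen reduces 8 recursive multiplications to 7 at each level.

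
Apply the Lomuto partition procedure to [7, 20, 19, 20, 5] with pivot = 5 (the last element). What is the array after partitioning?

Lomuto partition with pivot = 5:

Initial array: [7, 20, 19, 20, 5]

arr[0]=7 > 5: no swap
arr[1]=20 > 5: no swap
arr[2]=19 > 5: no swap
arr[3]=20 > 5: no swap

Place pivot at position 0: [5, 20, 19, 20, 7]
Pivot position: 0

After partitioning with pivot 5, the array becomes [5, 20, 19, 20, 7]. The pivot is placed at index 0. All elements to the left of the pivot are <= 5, and all elements to the right are > 5.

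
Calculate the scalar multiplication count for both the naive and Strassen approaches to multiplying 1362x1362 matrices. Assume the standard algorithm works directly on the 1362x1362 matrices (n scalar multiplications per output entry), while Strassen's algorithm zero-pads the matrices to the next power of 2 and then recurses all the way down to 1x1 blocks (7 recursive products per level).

Matrix multiplication for 1362x1362 matrices:

Strassen's algorithm requires power-of-2 dimensions. Pad 1362x1362 to 2048x2048 (next power of 2).

Standard algorithm: 1362^3 = 2526569928 multiplications
Strassen's algorithm: 7^(log2(2048)) = 7^11 = 1977326743 multiplications
Savings: 2526569928 - 1977326743 = 549243185 multiplications

Standard: 2526569928 multiplications (1362^3). Strassen: 1977326743 multiplications (7^11, after padding to 2048x2048). Strassen reduces 8 recursive multiplications to 7 at each level.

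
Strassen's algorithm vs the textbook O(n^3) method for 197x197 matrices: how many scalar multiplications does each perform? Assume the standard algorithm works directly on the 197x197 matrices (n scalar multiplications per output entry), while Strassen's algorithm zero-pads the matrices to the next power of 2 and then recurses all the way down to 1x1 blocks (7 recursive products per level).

Matrix multiplication for 197x197 matrices:

Strassen's algorithm requires power-of-2 dimensions. Pad 197x197 to 256x256 (next power of 2).

Standard algorithm: 197^3 = 7645373 multiplications
Strassen's algorithm: 7^(log2(256)) = 7^8 = 5764801 multiplications
Savings: 7645373 - 5764801 = 1880572 multiplications

Standard: 7645373 multiplications (197^3). Strassen: 5764801 multiplications (7^8, after padding to 256x256). Strassen reduces 8 recursive multiplications to 7 at each level.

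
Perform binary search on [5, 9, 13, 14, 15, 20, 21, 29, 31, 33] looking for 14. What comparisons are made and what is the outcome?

Binary search for 14 in [5, 9, 13, 14, 15, 20, 21, 29, 31, 33]:

lo=0, hi=9, mid=4, arr[mid]=15 -> 15 > 14, search left half
lo=0, hi=3, mid=1, arr[mid]=9 -> 9 < 14, search right half
lo=2, hi=3, mid=2, arr[mid]=13 -> 13 < 14, search right half
lo=3, hi=3, mid=3, arr[mid]=14 -> Found target at index 3!

Binary search finds 14 at index 3 after 4 comparisons. The search repeatedly halves the search space by comparing with the middle element.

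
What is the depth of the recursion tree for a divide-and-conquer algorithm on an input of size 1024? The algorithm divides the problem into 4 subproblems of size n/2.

For divide and conquer with division factor 2:

Problem sizes at each level:
Level 0: 1024
Level 1: 512
Level 2: 256
Level 3: 128
Level 4: 64
Level 5: 32
Level 6: 16
Level 7: 8
Level 8: 4
Level 9: 2
Level 10: 1

The root is level 0 and the size-1 base case is level 10 (the tree spans levels 0 through 10, i.e. 11 levels counting the root), so the depth is the number of divisions: log_2(1024) = 10

The recursion tree depth is log_2(1024) = 10. At each level, the problem size is divided by 2, so it takes 10 divisions to reduce to a base case of size 1. The algorithm makes 4 recursive calls at each level.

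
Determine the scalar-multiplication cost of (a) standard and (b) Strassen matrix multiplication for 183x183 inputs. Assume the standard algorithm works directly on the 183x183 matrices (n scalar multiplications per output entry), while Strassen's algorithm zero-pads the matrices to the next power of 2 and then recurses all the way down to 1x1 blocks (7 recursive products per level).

Matrix multiplication for 183x183 matrices:

Strassen's algorithm requires power-of-2 dimensions. Pad 183x183 to 256x256 (next power of 2).

Standard algorithm: 183^3 = 6128487 multiplications
Strassen's algorithm: 7^(log2(256)) = 7^8 = 5764801 multiplications
Savings: 6128487 - 5764801 = 363686 multiplications

Standard: 6128487 multiplications (183^3). Strassen: 5764801 multiplications (7^8, after padding to 256x256). Strassen reduces 8 recursive multiplications to 7 at each level.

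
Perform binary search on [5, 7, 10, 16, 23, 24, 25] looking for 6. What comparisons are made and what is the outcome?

Binary search for 6 in [5, 7, 10, 16, 23, 24, 25]:

lo=0, hi=6, mid=3, arr[mid]=16 -> 16 > 6, search left half
lo=0, hi=2, mid=1, arr[mid]=7 -> 7 > 6, search left half
lo=0, hi=0, mid=0, arr[mid]=5 -> 5 < 6, search right half
lo=1 > hi=0, target 6 not found

Binary search determines that 6 is not in the array after 3 comparisons. The search space was exhausted without finding the target.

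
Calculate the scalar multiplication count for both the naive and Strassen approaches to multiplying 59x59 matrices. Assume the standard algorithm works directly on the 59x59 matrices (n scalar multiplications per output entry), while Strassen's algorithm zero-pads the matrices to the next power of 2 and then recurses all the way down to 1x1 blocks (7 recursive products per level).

Matrix multiplication for 59x59 matrices:

Strassen's algorithm requires power-of-2 dimensions. Pad 59x59 to 64x64 (next power of 2).

Standard algorithm: 59^3 = 205379 multiplications
Strassen's algorithm: 7^(log2(64)) = 7^6 = 117649 multiplications
Savings: 205379 - 117649 = 87730 multiplications

Standard: 205379 multiplications (59^3). Strassen: 117649 multiplications (7^6, after padding to 64x64). Strassen reduces 8 recursive multiplications to 7 at each level.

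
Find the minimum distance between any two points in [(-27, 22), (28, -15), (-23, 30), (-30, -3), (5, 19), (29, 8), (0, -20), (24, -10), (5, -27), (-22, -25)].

Computing all pairwise distances among 10 points:

d((-27, 22), (28, -15)) = 66.2873
d((-27, 22), (-23, 30)) = 8.9443
d((-27, 22), (-30, -3)) = 25.1794
d((-27, 22), (5, 19)) = 32.1403
d((-27, 22), (29, 8)) = 57.7235
d((-27, 22), (0, -20)) = 49.93
d((-27, 22), (24, -10)) = 60.208
d((-27, 22), (5, -27)) = 58.5235
d((-27, 22), (-22, -25)) = 47.2652
d((28, -15), (-23, 30)) = 68.0147
d((28, -15), (-30, -3)) = 59.2284
d((28, -15), (5, 19)) = 41.0488
d((28, -15), (29, 8)) = 23.0217
d((28, -15), (0, -20)) = 28.4429
d((28, -15), (24, -10)) = 6.4031 <-- minimum
d((28, -15), (5, -27)) = 25.9422
d((28, -15), (-22, -25)) = 50.9902
d((-23, 30), (-30, -3)) = 33.7343
d((-23, 30), (5, 19)) = 30.0832
d((-23, 30), (29, 8)) = 56.4624
d((-23, 30), (0, -20)) = 55.0364
d((-23, 30), (24, -10)) = 61.7171
d((-23, 30), (5, -27)) = 63.5059
d((-23, 30), (-22, -25)) = 55.0091
d((-30, -3), (5, 19)) = 41.3401
d((-30, -3), (29, 8)) = 60.0167
d((-30, -3), (0, -20)) = 34.4819
d((-30, -3), (24, -10)) = 54.4518
d((-30, -3), (5, -27)) = 42.4382
d((-30, -3), (-22, -25)) = 23.4094
d((5, 19), (29, 8)) = 26.4008
d((5, 19), (0, -20)) = 39.3192
d((5, 19), (24, -10)) = 34.6699
d((5, 19), (5, -27)) = 46.0
d((5, 19), (-22, -25)) = 51.6236
d((29, 8), (0, -20)) = 40.3113
d((29, 8), (24, -10)) = 18.6815
d((29, 8), (5, -27)) = 42.4382
d((29, 8), (-22, -25)) = 60.7454
d((0, -20), (24, -10)) = 26.0
d((0, -20), (5, -27)) = 8.6023
d((0, -20), (-22, -25)) = 22.561
d((24, -10), (5, -27)) = 25.4951
d((24, -10), (-22, -25)) = 48.3839
d((5, -27), (-22, -25)) = 27.074

Closest pair: (28, -15) and (24, -10) with distance 6.4031

The closest pair is (28, -15) and (24, -10) with Euclidean distance 6.4031. For 10 points, brute-force pairwise comparison is shown above. For large n, the divide-and-conquer algorithm (sort by x, recurse on halves, check the dividing strip) achieves O(n log n).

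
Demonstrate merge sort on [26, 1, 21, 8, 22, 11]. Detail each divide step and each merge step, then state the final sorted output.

Merge sort trace:

Split: [26, 1, 21, 8, 22, 11] -> [26, 1, 21] and [8, 22, 11]
  Split: [26, 1, 21] -> [26] and [1, 21]
    Split: [1, 21] -> [1] and [21]
    Merge: [1] + [21] -> [1, 21]
  Merge: [26] + [1, 21] -> [1, 21, 26]
  Split: [8, 22, 11] -> [8] and [22, 11]
    Split: [22, 11] -> [22] and [11]
    Merge: [22] + [11] -> [11, 22]
  Merge: [8] + [11, 22] -> [8, 11, 22]
Merge: [1, 21, 26] + [8, 11, 22] -> [1, 8, 11, 21, 22, 26]

Final sorted array: [1, 8, 11, 21, 22, 26]

The merge sort proceeds by recursively splitting the array and merging sorted halves.
After all merges, the sorted array is [1, 8, 11, 21, 22, 26].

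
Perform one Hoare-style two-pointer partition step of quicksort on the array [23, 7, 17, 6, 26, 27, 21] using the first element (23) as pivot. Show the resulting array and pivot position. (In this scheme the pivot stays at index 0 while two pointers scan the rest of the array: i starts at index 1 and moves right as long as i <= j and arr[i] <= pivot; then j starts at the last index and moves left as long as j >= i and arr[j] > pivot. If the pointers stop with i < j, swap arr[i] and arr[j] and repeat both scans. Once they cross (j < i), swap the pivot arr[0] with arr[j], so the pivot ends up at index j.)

Hoare-style two-pointer partition with pivot = 23:

Initial array: [23, 7, 17, 6, 26, 27, 21]

Pointers start at i = 1, j = 6.
i stops at index 4 (arr[4]=26 > 23), j stops at index 6 (arr[6]=21 <= 23): swap arr[4] and arr[6], array becomes [23, 7, 17, 6, 21, 27, 26]
i ends at 5, j ends at 4: the pointers have crossed (j < i), so scanning stops.

Swap pivot arr[0] with arr[4] to place pivot at position 4: [21, 7, 17, 6, 23, 27, 26]
Pivot position: 4

After partitioning with pivot 23, the array becomes [21, 7, 17, 6, 23, 27, 26]. The pivot is placed at index 4. All elements to the left of the pivot are <= 23, and all elements to the right are > 23.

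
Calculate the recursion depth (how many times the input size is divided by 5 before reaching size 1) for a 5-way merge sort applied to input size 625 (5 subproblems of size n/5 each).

For divide and conquer with division factor 5:

Problem sizes at each level:
Level 0: 625
Level 1: 125
Level 2: 25
Level 3: 5
Level 4: 1

The root is level 0 and the size-1 base case is level 4 (the tree spans levels 0 through 4, i.e. 5 levels counting the root), so the depth is the number of divisions: log_5(625) = 4

The recursion tree depth is log_5(625) = 4. At each level, the problem size is divided by 5, so it takes 4 divisions to reduce to a base case of size 1. The algorithm makes 5 recursive calls at each level.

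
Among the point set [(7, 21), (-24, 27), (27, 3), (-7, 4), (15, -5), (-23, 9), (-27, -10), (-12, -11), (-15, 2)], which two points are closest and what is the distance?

Computing all pairwise distances among 9 points:

d((7, 21), (-24, 27)) = 31.5753
d((7, 21), (27, 3)) = 26.9072
d((7, 21), (-7, 4)) = 22.0227
d((7, 21), (15, -5)) = 27.2029
d((7, 21), (-23, 9)) = 32.311
d((7, 21), (-27, -10)) = 46.0109
d((7, 21), (-12, -11)) = 37.2156
d((7, 21), (-15, 2)) = 29.0689
d((-24, 27), (27, 3)) = 56.3649
d((-24, 27), (-7, 4)) = 28.6007
d((-24, 27), (15, -5)) = 50.448
d((-24, 27), (-23, 9)) = 18.0278
d((-24, 27), (-27, -10)) = 37.1214
d((-24, 27), (-12, -11)) = 39.8497
d((-24, 27), (-15, 2)) = 26.5707
d((27, 3), (-7, 4)) = 34.0147
d((27, 3), (15, -5)) = 14.4222
d((27, 3), (-23, 9)) = 50.3587
d((27, 3), (-27, -10)) = 55.5428
d((27, 3), (-12, -11)) = 41.4367
d((27, 3), (-15, 2)) = 42.0119
d((-7, 4), (15, -5)) = 23.7697
d((-7, 4), (-23, 9)) = 16.7631
d((-7, 4), (-27, -10)) = 24.4131
d((-7, 4), (-12, -11)) = 15.8114
d((-7, 4), (-15, 2)) = 8.2462 <-- minimum
d((15, -5), (-23, 9)) = 40.4969
d((15, -5), (-27, -10)) = 42.2966
d((15, -5), (-12, -11)) = 27.6586
d((15, -5), (-15, 2)) = 30.8058
d((-23, 9), (-27, -10)) = 19.4165
d((-23, 9), (-12, -11)) = 22.8254
d((-23, 9), (-15, 2)) = 10.6301
d((-27, -10), (-12, -11)) = 15.0333
d((-27, -10), (-15, 2)) = 16.9706
d((-12, -11), (-15, 2)) = 13.3417

Closest pair: (-7, 4) and (-15, 2) with distance 8.2462

The closest pair is (-7, 4) and (-15, 2) with Euclidean distance 8.2462. For 9 points, brute-force pairwise comparison is shown above. For large n, the divide-and-conquer algorithm (sort by x, recurse on halves, check the dividing strip) achieves O(n log n).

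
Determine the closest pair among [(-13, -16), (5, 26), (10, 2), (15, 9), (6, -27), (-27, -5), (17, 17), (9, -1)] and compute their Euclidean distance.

Computing all pairwise distances among 8 points:

d((-13, -16), (5, 26)) = 45.6946
d((-13, -16), (10, 2)) = 29.2062
d((-13, -16), (15, 9)) = 37.5366
d((-13, -16), (6, -27)) = 21.9545
d((-13, -16), (-27, -5)) = 17.8045
d((-13, -16), (17, 17)) = 44.5982
d((-13, -16), (9, -1)) = 26.6271
d((5, 26), (10, 2)) = 24.5153
d((5, 26), (15, 9)) = 19.7231
d((5, 26), (6, -27)) = 53.0094
d((5, 26), (-27, -5)) = 44.5533
d((5, 26), (17, 17)) = 15.0
d((5, 26), (9, -1)) = 27.2947
d((10, 2), (15, 9)) = 8.6023
d((10, 2), (6, -27)) = 29.2746
d((10, 2), (-27, -5)) = 37.6563
d((10, 2), (17, 17)) = 16.5529
d((10, 2), (9, -1)) = 3.1623 <-- minimum
d((15, 9), (6, -27)) = 37.108
d((15, 9), (-27, -5)) = 44.2719
d((15, 9), (17, 17)) = 8.2462
d((15, 9), (9, -1)) = 11.6619
d((6, -27), (-27, -5)) = 39.6611
d((6, -27), (17, 17)) = 45.3542
d((6, -27), (9, -1)) = 26.1725
d((-27, -5), (17, 17)) = 49.1935
d((-27, -5), (9, -1)) = 36.2215
d((17, 17), (9, -1)) = 19.6977

Closest pair: (10, 2) and (9, -1) with distance 3.1623

The closest pair is (10, 2) and (9, -1) with Euclidean distance 3.1623. For 8 points, brute-force pairwise comparison is shown above. For large n, the divide-and-conquer algorithm (sort by x, recurse on halves, check the dividing strip) achieves O(n log n).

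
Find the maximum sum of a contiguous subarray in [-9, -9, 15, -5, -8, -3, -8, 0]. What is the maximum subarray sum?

Using Kadane's algorithm on [-9, -9, 15, -5, -8, -3, -8, 0]:

Scanning through the array:
Position 1 (value -9): max_ending_here = -9, max_so_far = -9
Position 2 (value 15): max_ending_here = 15, max_so_far = 15
Position 3 (value -5): max_ending_here = 10, max_so_far = 15
Position 4 (value -8): max_ending_here = 2, max_so_far = 15
Position 5 (value -3): max_ending_here = -1, max_so_far = 15
Position 6 (value -8): max_ending_here = -8, max_so_far = 15
Position 7 (value 0): max_ending_here = 0, max_so_far = 15

Maximum subarray: [15]
Maximum sum: 15

The maximum subarray is [15] with sum 15. This subarray runs from index 2 to index 2.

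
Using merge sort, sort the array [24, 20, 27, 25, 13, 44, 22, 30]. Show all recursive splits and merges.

Merge sort trace:

Split: [24, 20, 27, 25, 13, 44, 22, 30] -> [24, 20, 27, 25] and [13, 44, 22, 30]
  Split: [24, 20, 27, 25] -> [24, 20] and [27, 25]
    Split: [24, 20] -> [24] and [20]
    Merge: [24] + [20] -> [20, 24]
    Split: [27, 25] -> [27] and [25]
    Merge: [27] + [25] -> [25, 27]
  Merge: [20, 24] + [25, 27] -> [20, 24, 25, 27]
  Split: [13, 44, 22, 30] -> [13, 44] and [22, 30]
    Split: [13, 44] -> [13] and [44]
    Merge: [13] + [44] -> [13, 44]
    Split: [22, 30] -> [22] and [30]
    Merge: [22] + [30] -> [22, 30]
  Merge: [13, 44] + [22, 30] -> [13, 22, 30, 44]
Merge: [20, 24, 25, 27] + [13, 22, 30, 44] -> [13, 20, 22, 24, 25, 27, 30, 44]

Final sorted array: [13, 20, 22, 24, 25, 27, 30, 44]

The merge sort proceeds by recursively splitting the array and merging sorted halves.
After all merges, the sorted array is [13, 20, 22, 24, 25, 27, 30, 44].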